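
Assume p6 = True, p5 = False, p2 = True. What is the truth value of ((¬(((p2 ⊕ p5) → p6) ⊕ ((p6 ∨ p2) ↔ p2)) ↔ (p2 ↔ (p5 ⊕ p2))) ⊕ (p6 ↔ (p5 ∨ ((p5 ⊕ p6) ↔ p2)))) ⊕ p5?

p2 ⊕ p5 = True ⊕ False = True
(p2 ⊕ p5) → p6 = True → True = True
p6 ∨ p2 = True ∨ True = True
(p6 ∨ p2) ↔ p2 = True ↔ True = True
((p2 ⊕ p5) → p6) ⊕ ((p6 ∨ p2) ↔ p2) = True ⊕ True = False
¬(((p2 ⊕ p5) → p6) ⊕ ((p6 ∨ p2) ↔ p2)) = ¬False = True
p5 ⊕ p2 = False ⊕ True = True
p2 ↔ (p5 ⊕ p2) = True ↔ True = True
¬(((p2 ⊕ p5) → p6) ⊕ ((p6 ∨ p2) ↔ p2)) ↔ (p2 ↔ (p5 ⊕ p2)) = True ↔ True = True
p5 ⊕ p6 = False ⊕ True = True
(p5 ⊕ p6) ↔ p2 = True ↔ True = True
p5 ∨ ((p5 ⊕ p6) ↔ p2) = False ∨ True = True
p6 ↔ (p5 ∨ ((p5 ⊕ p6) ↔ p2)) = True ↔ True = True
(¬(((p2 ⊕ p5) → p6) ⊕ ((p6 ∨ p2) ↔ p2)) ↔ (p2 ↔ (p5 ⊕ p2))) ⊕ (p6 ↔ (p5 ∨ ((p5 ⊕ p6) ↔ p2))) = True ⊕ True = False
((¬(((p2 ⊕ p5) → p6) ⊕ ((p6 ∨ p2) ↔ p2)) ↔ (p2 ↔ (p5 ⊕ p2))) ⊕ (p6 ↔ (p5 ∨ ((p5 ⊕ p6) ↔ p2)))) ⊕ p5 = False ⊕ False = False

False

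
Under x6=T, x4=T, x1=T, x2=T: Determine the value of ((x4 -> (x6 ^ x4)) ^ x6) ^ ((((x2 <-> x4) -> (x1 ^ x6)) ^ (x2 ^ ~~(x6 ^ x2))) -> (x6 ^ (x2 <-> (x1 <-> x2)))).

x6 ^ x4 = T ^ T = F
x4 -> (x6 ^ x4) = T -> F = F
(x4 -> (x6 ^ x4)) ^ x6 = F ^ T = T
x2 <-> x4 = T <-> T = T
x1 ^ x6 = T ^ T = F
(x2 <-> x4) -> (x1 ^ x6) = T -> F = F
x6 ^ x2 = T ^ T = F
~(x6 ^ x2) = ~F = T
~~(x6 ^ x2) = ~T = F
x2 ^ ~~(x6 ^ x2) = T ^ F = T
((x2 <-> x4) -> (x1 ^ x6)) ^ (x2 ^ ~~(x6 ^ x2)) = F ^ T = T
x1 <-> x2 = T <-> T = T
x2 <-> (x1 <-> x2) = T <-> T = T
x6 ^ (x2 <-> (x1 <-> x2)) = T ^ T = F
(((x2 <-> x4) -> (x1 ^ x6)) ^ (x2 ^ ~~(x6 ^ x2))) -> (x6 ^ (x2 <-> (x1 <-> x2))) = T -> F = F
((x4 -> (x6 ^ x4)) ^ x6) ^ ((((x2 <-> x4) -> (x1 ^ x6)) ^ (x2 ^ ~~(x6 ^ x2))) -> (x6 ^ (x2 <-> (x1 <-> x2)))) = T ^ F = T

T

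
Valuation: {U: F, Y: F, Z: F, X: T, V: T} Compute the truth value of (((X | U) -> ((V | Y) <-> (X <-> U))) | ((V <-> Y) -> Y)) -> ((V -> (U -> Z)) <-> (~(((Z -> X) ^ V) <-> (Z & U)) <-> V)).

Substituting U=F, Y=F, Z=F, X=T, V=T:
X | U = T | F = T
V | Y = T | F = T
X <-> U = T <-> F = F
(V | Y) <-> (X <-> U) = T <-> F = F
(X | U) -> ((V | Y) <-> (X <-> U)) = T -> F = F
V <-> Y = T <-> F = F
(V <-> Y) -> Y = F -> F = T
((X | U) -> ((V | Y) <-> (X <-> U))) | ((V <-> Y) -> Y) = F | T = T
U -> Z = F -> F = T
V -> (U -> Z) = T -> T = T
Z -> X = F -> T = T
(Z -> X) ^ V = T ^ T = F
Z & U = F & F = F
((Z -> X) ^ V) <-> (Z & U) = F <-> F = T
~(((Z -> X) ^ V) <-> (Z & U)) = ~T = F
~(((Z -> X) ^ V) <-> (Z & U)) <-> V = F <-> T = F
(V -> (U -> Z)) <-> (~(((Z -> X) ^ V) <-> (Z & U)) <-> V) = T <-> F = F
(((X | U) -> ((V | Y) <-> (X <-> U))) | ((V <-> Y) -> Y)) -> ((V -> (U -> Z)) <-> (~(((Z -> X) ^ V) <-> (Z & U)) <-> V)) = T -> F = F

F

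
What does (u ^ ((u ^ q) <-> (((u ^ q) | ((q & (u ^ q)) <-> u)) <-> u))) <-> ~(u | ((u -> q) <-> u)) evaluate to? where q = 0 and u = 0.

1

Substituting q=0, u=0:
u ^ q = 0 ^ 0 = 0
u ^ q = 0 ^ 0 = 0
u ^ q = 0 ^ 0 = 0
q & (u ^ q) = 0 & 0 = 0
(q & (u ^ q)) <-> u = 0 <-> 0 = 1
(u ^ q) | ((q & (u ^ q)) <-> u) = 0 | 1 = 1
((u ^ q) | ((q & (u ^ q)) <-> u)) <-> u = 1 <-> 0 = 0
(u ^ q) <-> (((u ^ q) | ((q & (u ^ q)) <-> u)) <-> u) = 0 <-> 0 = 1
u ^ ((u ^ q) <-> (((u ^ q) | ((q & (u ^ q)) <-> u)) <-> u)) = 0 ^ 1 = 1
u -> q = 0 -> 0 = 1
(u -> q) <-> u = 1 <-> 0 = 0
u | ((u -> q) <-> u) = 0 | 0 = 0
~(u | ((u -> q) <-> u)) = ~0 = 1
(u ^ ((u ^ q) <-> (((u ^ q) | ((q & (u ^ q)) <-> u)) <-> u))) <-> ~(u | ((u -> q) <-> u)) = 1 <-> 1 = 1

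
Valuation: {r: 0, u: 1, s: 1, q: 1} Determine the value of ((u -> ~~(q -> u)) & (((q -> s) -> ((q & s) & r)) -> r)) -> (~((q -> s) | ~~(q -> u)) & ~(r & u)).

0

q -> u = 1 -> 1 = 1
~(q -> u) = ~1 = 0
~~(q -> u) = ~0 = 1
u -> ~~(q -> u) = 1 -> 1 = 1
q -> s = 1 -> 1 = 1
q & s = 1 & 1 = 1
(q & s) & r = 1 & 0 = 0
(q -> s) -> ((q & s) & r) = 1 -> 0 = 0
((q -> s) -> ((q & s) & r)) -> r = 0 -> 0 = 1
(u -> ~~(q -> u)) & (((q -> s) -> ((q & s) & r)) -> r) = 1 & 1 = 1
q -> s = 1 -> 1 = 1
q -> u = 1 -> 1 = 1
~(q -> u) = ~1 = 0
~~(q -> u) = ~0 = 1
(q -> s) | ~~(q -> u) = 1 | 1 = 1
~((q -> s) | ~~(q -> u)) = ~1 = 0
r & u = 0 & 1 = 0
~(r & u) = ~0 = 1
~((q -> s) | ~~(q -> u)) & ~(r & u) = 0 & 1 = 0
((u -> ~~(q -> u)) & (((q -> s) -> ((q & s) & r)) -> r)) -> (~((q -> s) | ~~(q -> u)) & ~(r & u)) = 1 -> 0 = 0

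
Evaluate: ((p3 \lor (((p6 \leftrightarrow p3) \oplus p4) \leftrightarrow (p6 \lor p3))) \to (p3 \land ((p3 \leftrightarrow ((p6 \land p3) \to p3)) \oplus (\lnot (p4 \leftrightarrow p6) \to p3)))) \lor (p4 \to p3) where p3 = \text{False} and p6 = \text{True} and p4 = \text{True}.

\text{False}

Substituting p3=\text{False}, p6=\text{True}, p4=\text{True}:
p6 \leftrightarrow p3 = \text{True} \leftrightarrow \text{False} = \text{False}
(p6 \leftrightarrow p3) \oplus p4 = \text{False} \oplus \text{True} = \text{True}
p6 \lor p3 = \text{True} \lor \text{False} = \text{True}
((p6 \leftrightarrow p3) \oplus p4) \leftrightarrow (p6 \lor p3) = \text{True} \leftrightarrow \text{True} = \text{True}
p3 \lor (((p6 \leftrightarrow p3) \oplus p4) \leftrightarrow (p6 \lor p3)) = \text{False} \lor \text{True} = \text{True}
p6 \land p3 = \text{True} \land \text{False} = \text{False}
(p6 \land p3) \to p3 = \text{False} \to \text{False} = \text{True}
p3 \leftrightarrow ((p6 \land p3) \to p3) = \text{False} \leftrightarrow \text{True} = \text{False}
p4 \leftrightarrow p6 = \text{True} \leftrightarrow \text{True} = \text{True}
\lnot (p4 \leftrightarrow p6) = \lnot \text{True} = \text{False}
\lnot (p4 \leftrightarrow p6) \to p3 = \text{False} \to \text{False} = \text{True}
(p3 \leftrightarrow ((p6 \land p3) \to p3)) \oplus (\lnot (p4 \leftrightarrow p6) \to p3) = \text{False} \oplus \text{True} = \text{True}
p3 \land ((p3 \leftrightarrow ((p6 \land p3) \to p3)) \oplus (\lnot (p4 \leftrightarrow p6) \to p3)) = \text{False} \land \text{True} = \text{False}
(p3 \lor (((p6 \leftrightarrow p3) \oplus p4) \leftrightarrow (p6 \lor p3))) \to (p3 \land ((p3 \leftrightarrow ((p6 \land p3) \to p3)) \oplus (\lnot (p4 \leftrightarrow p6) \to p3))) = \text{True} \to \text{False} = \text{False}
p4 \to p3 = \text{True} \to \text{False} = \text{False}
((p3 \lor (((p6 \leftrightarrow p3) \oplus p4) \leftrightarrow (p6 \lor p3))) \to (p3 \land ((p3 \leftrightarrow ((p6 \land p3) \to p3)) \oplus (\lnot (p4 \leftrightarrow p6) \to p3)))) \lor (p4 \to p3) = \text{False} \lor \text{False} = \text{False}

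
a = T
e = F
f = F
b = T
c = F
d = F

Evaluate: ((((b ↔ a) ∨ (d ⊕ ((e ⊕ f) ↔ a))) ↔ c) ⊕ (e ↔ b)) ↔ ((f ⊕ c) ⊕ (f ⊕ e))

T

Substituting a=T, e=F, f=F, b=T, c=F, d=F:
b ↔ a = T ↔ T = T
e ⊕ f = F ⊕ F = F
(e ⊕ f) ↔ a = F ↔ T = F
d ⊕ ((e ⊕ f) ↔ a) = F ⊕ F = F
(b ↔ a) ∨ (d ⊕ ((e ⊕ f) ↔ a)) = T ∨ F = T
((b ↔ a) ∨ (d ⊕ ((e ⊕ f) ↔ a))) ↔ c = T ↔ F = F
e ↔ b = F ↔ T = F
(((b ↔ a) ∨ (d ⊕ ((e ⊕ f) ↔ a))) ↔ c) ⊕ (e ↔ b) = F ⊕ F = F
f ⊕ c = F ⊕ F = F
f ⊕ e = F ⊕ F = F
(f ⊕ c) ⊕ (f ⊕ e) = F ⊕ F = F
((((b ↔ a) ∨ (d ⊕ ((e ⊕ f) ↔ a))) ↔ c) ⊕ (e ↔ b)) ↔ ((f ⊕ c) ⊕ (f ⊕ e)) = F ↔ F = T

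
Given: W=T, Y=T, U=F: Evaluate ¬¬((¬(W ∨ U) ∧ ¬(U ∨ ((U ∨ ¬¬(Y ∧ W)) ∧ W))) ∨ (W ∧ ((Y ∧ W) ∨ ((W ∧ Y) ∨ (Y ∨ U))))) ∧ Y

W ∨ U = T ∨ F = T
¬(W ∨ U) = ¬T = F
Y ∧ W = T ∧ T = T
¬(Y ∧ W) = ¬T = F
¬¬(Y ∧ W) = ¬F = T
U ∨ ¬¬(Y ∧ W) = F ∨ T = T
(U ∨ ¬¬(Y ∧ W)) ∧ W = T ∧ T = T
U ∨ ((U ∨ ¬¬(Y ∧ W)) ∧ W) = F ∨ T = T
¬(U ∨ ((U ∨ ¬¬(Y ∧ W)) ∧ W)) = ¬T = F
¬(W ∨ U) ∧ ¬(U ∨ ((U ∨ ¬¬(Y ∧ W)) ∧ W)) = F ∧ F = F
Y ∧ W = T ∧ T = T
W ∧ Y = T ∧ T = T
Y ∨ U = T ∨ F = T
(W ∧ Y) ∨ (Y ∨ U) = T ∨ T = T
(Y ∧ W) ∨ ((W ∧ Y) ∨ (Y ∨ U)) = T ∨ T = T
W ∧ ((Y ∧ W) ∨ ((W ∧ Y) ∨ (Y ∨ U))) = T ∧ T = T
(¬(W ∨ U) ∧ ¬(U ∨ ((U ∨ ¬¬(Y ∧ W)) ∧ W))) ∨ (W ∧ ((Y ∧ W) ∨ ((W ∧ Y) ∨ (Y ∨ U)))) = F ∨ T = T
¬((¬(W ∨ U) ∧ ¬(U ∨ ((U ∨ ¬¬(Y ∧ W)) ∧ W))) ∨ (W ∧ ((Y ∧ W) ∨ ((W ∧ Y) ∨ (Y ∨ U))))) = ¬T = F
¬¬((¬(W ∨ U) ∧ ¬(U ∨ ((U ∨ ¬¬(Y ∧ W)) ∧ W))) ∨ (W ∧ ((Y ∧ W) ∨ ((W ∧ Y) ∨ (Y ∨ U))))) = ¬F = T
¬¬((¬(W ∨ U) ∧ ¬(U ∨ ((U ∨ ¬¬(Y ∧ W)) ∧ W))) ∨ (W ∧ ((Y ∧ W) ∨ ((W ∧ Y) ∨ (Y ∨ U))))) ∧ Y = T ∧ T = T

T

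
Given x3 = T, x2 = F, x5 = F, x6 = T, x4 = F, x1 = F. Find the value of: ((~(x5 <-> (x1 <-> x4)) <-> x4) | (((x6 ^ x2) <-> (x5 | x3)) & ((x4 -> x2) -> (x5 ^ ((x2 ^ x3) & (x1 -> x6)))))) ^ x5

T

x1 <-> x4 = F <-> F = T
x5 <-> (x1 <-> x4) = F <-> T = F
~(x5 <-> (x1 <-> x4)) = ~F = T
~(x5 <-> (x1 <-> x4)) <-> x4 = T <-> F = F
x6 ^ x2 = T ^ F = T
x5 | x3 = F | T = T
(x6 ^ x2) <-> (x5 | x3) = T <-> T = T
x4 -> x2 = F -> F = T
x2 ^ x3 = F ^ T = T
x1 -> x6 = F -> T = T
(x2 ^ x3) & (x1 -> x6) = T & T = T
x5 ^ ((x2 ^ x3) & (x1 -> x6)) = F ^ T = T
(x4 -> x2) -> (x5 ^ ((x2 ^ x3) & (x1 -> x6))) = T -> T = T
((x6 ^ x2) <-> (x5 | x3)) & ((x4 -> x2) -> (x5 ^ ((x2 ^ x3) & (x1 -> x6)))) = T & T = T
(~(x5 <-> (x1 <-> x4)) <-> x4) | (((x6 ^ x2) <-> (x5 | x3)) & ((x4 -> x2) -> (x5 ^ ((x2 ^ x3) & (x1 -> x6))))) = F | T = T
((~(x5 <-> (x1 <-> x4)) <-> x4) | (((x6 ^ x2) <-> (x5 | x3)) & ((x4 -> x2) -> (x5 ^ ((x2 ^ x3) & (x1 -> x6)))))) ^ x5 = T ^ F = T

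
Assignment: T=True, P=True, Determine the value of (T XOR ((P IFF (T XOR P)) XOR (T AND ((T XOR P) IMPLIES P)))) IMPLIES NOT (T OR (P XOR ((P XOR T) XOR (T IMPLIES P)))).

True

Substituting T=True, P=True:
T XOR P = True XOR True = False
P IFF (T XOR P) = True IFF False = False
T XOR P = True XOR True = False
(T XOR P) IMPLIES P = False IMPLIES True = True
T AND ((T XOR P) IMPLIES P) = True AND True = True
(P IFF (T XOR P)) XOR (T AND ((T XOR P) IMPLIES P)) = False XOR True = True
T XOR ((P IFF (T XOR P)) XOR (T AND ((T XOR P) IMPLIES P))) = True XOR True = False
P XOR T = True XOR True = False
T IMPLIES P = True IMPLIES True = True
(P XOR T) XOR (T IMPLIES P) = False XOR True = True
P XOR ((P XOR T) XOR (T IMPLIES P)) = True XOR True = False
T OR (P XOR ((P XOR T) XOR (T IMPLIES P))) = True OR False = True
NOT (T OR (P XOR ((P XOR T) XOR (T IMPLIES P)))) = NOT True = False
(T XOR ((P IFF (T XOR P)) XOR (T AND ((T XOR P) IMPLIES P)))) IMPLIES NOT (T OR (P XOR ((P XOR T) XOR (T IMPLIES P)))) = False IMPLIES False = True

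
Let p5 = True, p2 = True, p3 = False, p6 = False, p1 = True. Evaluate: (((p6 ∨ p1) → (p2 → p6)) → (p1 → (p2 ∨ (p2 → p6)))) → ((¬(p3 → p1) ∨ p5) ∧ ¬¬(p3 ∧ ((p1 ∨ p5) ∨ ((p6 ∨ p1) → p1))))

p6 ∨ p1 = False ∨ True = True
p2 → p6 = True → False = False
(p6 ∨ p1) → (p2 → p6) = True → False = False
p2 → p6 = True → False = False
p2 ∨ (p2 → p6) = True ∨ False = True
p1 → (p2 ∨ (p2 → p6)) = True → True = True
((p6 ∨ p1) → (p2 → p6)) → (p1 → (p2 ∨ (p2 → p6))) = False → True = True
p3 → p1 = False → True = True
¬(p3 → p1) = ¬True = False
¬(p3 → p1) ∨ p5 = False ∨ True = True
p1 ∨ p5 = True ∨ True = True
p6 ∨ p1 = False ∨ True = True
(p6 ∨ p1) → p1 = True → True = True
(p1 ∨ p5) ∨ ((p6 ∨ p1) → p1) = True ∨ True = True
p3 ∧ ((p1 ∨ p5) ∨ ((p6 ∨ p1) → p1)) = False ∧ True = False
¬(p3 ∧ ((p1 ∨ p5) ∨ ((p6 ∨ p1) → p1))) = ¬False = True
¬¬(p3 ∧ ((p1 ∨ p5) ∨ ((p6 ∨ p1) → p1))) = ¬True = False
(¬(p3 → p1) ∨ p5) ∧ ¬¬(p3 ∧ ((p1 ∨ p5) ∨ ((p6 ∨ p1) → p1))) = True ∧ False = False
(((p6 ∨ p1) → (p2 → p6)) → (p1 → (p2 ∨ (p2 → p6)))) → ((¬(p3 → p1) ∨ p5) ∧ ¬¬(p3 ∧ ((p1 ∨ p5) ∨ ((p6 ∨ p1) → p1)))) = True → False = False

False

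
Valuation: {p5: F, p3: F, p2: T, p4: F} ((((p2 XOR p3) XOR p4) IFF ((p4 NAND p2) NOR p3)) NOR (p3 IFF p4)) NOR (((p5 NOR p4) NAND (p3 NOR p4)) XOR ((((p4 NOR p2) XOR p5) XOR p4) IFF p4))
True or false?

Substituting p5=F, p3=F, p2=T, p4=F:
p2 XOR p3 = T XOR F = T
(p2 XOR p3) XOR p4 = T XOR F = T
p4 NAND p2 = F NAND T = T
(p4 NAND p2) NOR p3 = T NOR F = F
((p2 XOR p3) XOR p4) IFF ((p4 NAND p2) NOR p3) = T IFF F = F
p3 IFF p4 = F IFF F = T
(((p2 XOR p3) XOR p4) IFF ((p4 NAND p2) NOR p3)) NOR (p3 IFF p4) = F NOR T = F
p5 NOR p4 = F NOR F = T
p3 NOR p4 = F NOR F = T
(p5 NOR p4) NAND (p3 NOR p4) = T NAND T = F
p4 NOR p2 = F NOR T = F
(p4 NOR p2) XOR p5 = F XOR F = F
((p4 NOR p2) XOR p5) XOR p4 = F XOR F = F
(((p4 NOR p2) XOR p5) XOR p4) IFF p4 = F IFF F = T
((p5 NOR p4) NAND (p3 NOR p4)) XOR ((((p4 NOR p2) XOR p5) XOR p4) IFF p4) = F XOR T = T
((((p2 XOR p3) XOR p4) IFF ((p4 NAND p2) NOR p3)) NOR (p3 IFF p4)) NOR (((p5 NOR p4) NAND (p3 NOR p4)) XOR ((((p4 NOR p2) XOR p5) XOR p4) IFF p4)) = F NOR T = F

F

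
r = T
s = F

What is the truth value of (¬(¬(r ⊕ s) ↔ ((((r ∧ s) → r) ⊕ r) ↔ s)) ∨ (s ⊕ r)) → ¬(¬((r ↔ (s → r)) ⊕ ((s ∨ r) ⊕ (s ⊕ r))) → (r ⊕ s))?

F

r ⊕ s = T ⊕ F = T
¬(r ⊕ s) = ¬T = F
r ∧ s = T ∧ F = F
(r ∧ s) → r = F → T = T
((r ∧ s) → r) ⊕ r = T ⊕ T = F
(((r ∧ s) → r) ⊕ r) ↔ s = F ↔ F = T
¬(r ⊕ s) ↔ ((((r ∧ s) → r) ⊕ r) ↔ s) = F ↔ T = F
¬(¬(r ⊕ s) ↔ ((((r ∧ s) → r) ⊕ r) ↔ s)) = ¬F = T
s ⊕ r = F ⊕ T = T
¬(¬(r ⊕ s) ↔ ((((r ∧ s) → r) ⊕ r) ↔ s)) ∨ (s ⊕ r) = T ∨ T = T
s → r = F → T = T
r ↔ (s → r) = T ↔ T = T
s ∨ r = F ∨ T = T
s ⊕ r = F ⊕ T = T
(s ∨ r) ⊕ (s ⊕ r) = T ⊕ T = F
(r ↔ (s → r)) ⊕ ((s ∨ r) ⊕ (s ⊕ r)) = T ⊕ F = T
¬((r ↔ (s → r)) ⊕ ((s ∨ r) ⊕ (s ⊕ r))) = ¬T = F
r ⊕ s = T ⊕ F = T
¬((r ↔ (s → r)) ⊕ ((s ∨ r) ⊕ (s ⊕ r))) → (r ⊕ s) = F → T = T
¬(¬((r ↔ (s → r)) ⊕ ((s ∨ r) ⊕ (s ⊕ r))) → (r ⊕ s)) = ¬T = F
(¬(¬(r ⊕ s) ↔ ((((r ∧ s) → r) ⊕ r) ↔ s)) ∨ (s ⊕ r)) → ¬(¬((r ↔ (s → r)) ⊕ ((s ∨ r) ⊕ (s ⊕ r))) → (r ⊕ s)) = T → F = F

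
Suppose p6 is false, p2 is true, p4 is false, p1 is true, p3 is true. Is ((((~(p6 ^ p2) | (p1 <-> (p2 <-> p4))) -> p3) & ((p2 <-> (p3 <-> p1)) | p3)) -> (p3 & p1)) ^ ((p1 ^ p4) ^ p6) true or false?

False

p6 ^ p2 = False ^ True = True
~(p6 ^ p2) = ~True = False
p2 <-> p4 = True <-> False = False
p1 <-> (p2 <-> p4) = True <-> False = False
~(p6 ^ p2) | (p1 <-> (p2 <-> p4)) = False | False = False
(~(p6 ^ p2) | (p1 <-> (p2 <-> p4))) -> p3 = False -> True = True
p3 <-> p1 = True <-> True = True
p2 <-> (p3 <-> p1) = True <-> True = True
(p2 <-> (p3 <-> p1)) | p3 = True | True = True
((~(p6 ^ p2) | (p1 <-> (p2 <-> p4))) -> p3) & ((p2 <-> (p3 <-> p1)) | p3) = True & True = True
p3 & p1 = True & True = True
(((~(p6 ^ p2) | (p1 <-> (p2 <-> p4))) -> p3) & ((p2 <-> (p3 <-> p1)) | p3)) -> (p3 & p1) = True -> True = True
p1 ^ p4 = True ^ False = True
(p1 ^ p4) ^ p6 = True ^ False = True
((((~(p6 ^ p2) | (p1 <-> (p2 <-> p4))) -> p3) & ((p2 <-> (p3 <-> p1)) | p3)) -> (p3 & p1)) ^ ((p1 ^ p4) ^ p6) = True ^ True = False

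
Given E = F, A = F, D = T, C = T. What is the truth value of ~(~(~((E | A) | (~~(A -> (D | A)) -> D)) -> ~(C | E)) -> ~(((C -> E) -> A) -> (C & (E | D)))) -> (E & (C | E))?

T

E | A = F | F = F
D | A = T | F = T
A -> (D | A) = F -> T = T
~(A -> (D | A)) = ~T = F
~~(A -> (D | A)) = ~F = T
~~(A -> (D | A)) -> D = T -> T = T
(E | A) | (~~(A -> (D | A)) -> D) = F | T = T
~((E | A) | (~~(A -> (D | A)) -> D)) = ~T = F
C | E = T | F = T
~(C | E) = ~T = F
~((E | A) | (~~(A -> (D | A)) -> D)) -> ~(C | E) = F -> F = T
~(~((E | A) | (~~(A -> (D | A)) -> D)) -> ~(C | E)) = ~T = F
C -> E = T -> F = F
(C -> E) -> A = F -> F = T
E | D = F | T = T
C & (E | D) = T & T = T
((C -> E) -> A) -> (C & (E | D)) = T -> T = T
~(((C -> E) -> A) -> (C & (E | D))) = ~T = F
~(~((E | A) | (~~(A -> (D | A)) -> D)) -> ~(C | E)) -> ~(((C -> E) -> A) -> (C & (E | D))) = F -> F = T
~(~(~((E | A) | (~~(A -> (D | A)) -> D)) -> ~(C | E)) -> ~(((C -> E) -> A) -> (C & (E | D)))) = ~T = F
C | E = T | F = T
E & (C | E) = F & T = F
~(~(~((E | A) | (~~(A -> (D | A)) -> D)) -> ~(C | E)) -> ~(((C -> E) -> A) -> (C & (E | D)))) -> (E & (C | E)) = F -> F = T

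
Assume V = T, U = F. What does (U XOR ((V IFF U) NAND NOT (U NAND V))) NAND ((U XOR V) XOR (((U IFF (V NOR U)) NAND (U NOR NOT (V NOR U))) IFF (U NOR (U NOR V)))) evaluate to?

V IFF U = T IFF F = F
U NAND V = F NAND T = T
NOT (U NAND V) = NOT T = F
(V IFF U) NAND NOT (U NAND V) = F NAND F = T
U XOR ((V IFF U) NAND NOT (U NAND V)) = F XOR T = T
U XOR V = F XOR T = T
V NOR U = T NOR F = F
U IFF (V NOR U) = F IFF F = T
V NOR U = T NOR F = F
NOT (V NOR U) = NOT F = T
U NOR NOT (V NOR U) = F NOR T = F
(U IFF (V NOR U)) NAND (U NOR NOT (V NOR U)) = T NAND F = T
U NOR V = F NOR T = F
U NOR (U NOR V) = F NOR F = T
((U IFF (V NOR U)) NAND (U NOR NOT (V NOR U))) IFF (U NOR (U NOR V)) = T IFF T = T
(U XOR V) XOR (((U IFF (V NOR U)) NAND (U NOR NOT (V NOR U))) IFF (U NOR (U NOR V))) = T XOR T = F
(U XOR ((V IFF U) NAND NOT (U NAND V))) NAND ((U XOR V) XOR (((U IFF (V NOR U)) NAND (U NOR NOT (V NOR U))) IFF (U NOR (U NOR V)))) = T NAND F = T

T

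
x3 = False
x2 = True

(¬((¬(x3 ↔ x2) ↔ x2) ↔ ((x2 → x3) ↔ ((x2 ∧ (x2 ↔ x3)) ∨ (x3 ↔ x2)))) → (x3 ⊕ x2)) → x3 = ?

x3 ↔ x2 = False ↔ True = False
¬(x3 ↔ x2) = ¬False = True
¬(x3 ↔ x2) ↔ x2 = True ↔ True = True
x2 → x3 = True → False = False
x2 ↔ x3 = True ↔ False = False
x2 ∧ (x2 ↔ x3) = True ∧ False = False
x3 ↔ x2 = False ↔ True = False
(x2 ∧ (x2 ↔ x3)) ∨ (x3 ↔ x2) = False ∨ False = False
(x2 → x3) ↔ ((x2 ∧ (x2 ↔ x3)) ∨ (x3 ↔ x2)) = False ↔ False = True
(¬(x3 ↔ x2) ↔ x2) ↔ ((x2 → x3) ↔ ((x2 ∧ (x2 ↔ x3)) ∨ (x3 ↔ x2))) = True ↔ True = True
¬((¬(x3 ↔ x2) ↔ x2) ↔ ((x2 → x3) ↔ ((x2 ∧ (x2 ↔ x3)) ∨ (x3 ↔ x2)))) = ¬True = False
x3 ⊕ x2 = False ⊕ True = True
¬((¬(x3 ↔ x2) ↔ x2) ↔ ((x2 → x3) ↔ ((x2 ∧ (x2 ↔ x3)) ∨ (x3 ↔ x2)))) → (x3 ⊕ x2) = False → True = True
(¬((¬(x3 ↔ x2) ↔ x2) ↔ ((x2 → x3) ↔ ((x2 ∧ (x2 ↔ x3)) ∨ (x3 ↔ x2)))) → (x3 ⊕ x2)) → x3 = True → False = False

False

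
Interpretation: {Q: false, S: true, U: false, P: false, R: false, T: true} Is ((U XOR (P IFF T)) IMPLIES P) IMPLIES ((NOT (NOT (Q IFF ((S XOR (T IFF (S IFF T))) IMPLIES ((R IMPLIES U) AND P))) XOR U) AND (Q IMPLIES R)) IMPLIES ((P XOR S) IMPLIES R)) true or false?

Substituting Q=false, S=true, U=false, P=false, R=false, T=true:
P IFF T = false IFF true = false
U XOR (P IFF T) = false XOR false = false
(U XOR (P IFF T)) IMPLIES P = false IMPLIES false = true
S IFF T = true IFF true = true
T IFF (S IFF T) = true IFF true = true
S XOR (T IFF (S IFF T)) = true XOR true = false
R IMPLIES U = false IMPLIES false = true
(R IMPLIES U) AND P = true AND false = false
(S XOR (T IFF (S IFF T))) IMPLIES ((R IMPLIES U) AND P) = false IMPLIES false = true
Q IFF ((S XOR (T IFF (S IFF T))) IMPLIES ((R IMPLIES U) AND P)) = false IFF true = false
NOT (Q IFF ((S XOR (T IFF (S IFF T))) IMPLIES ((R IMPLIES U) AND P))) = NOT false = true
NOT (Q IFF ((S XOR (T IFF (S IFF T))) IMPLIES ((R IMPLIES U) AND P))) XOR U = true XOR false = true
NOT (NOT (Q IFF ((S XOR (T IFF (S IFF T))) IMPLIES ((R IMPLIES U) AND P))) XOR U) = NOT true = false
Q IMPLIES R = false IMPLIES false = true
NOT (NOT (Q IFF ((S XOR (T IFF (S IFF T))) IMPLIES ((R IMPLIES U) AND P))) XOR U) AND (Q IMPLIES R) = false AND true = false
P XOR S = false XOR true = true
(P XOR S) IMPLIES R = true IMPLIES false = false
(NOT (NOT (Q IFF ((S XOR (T IFF (S IFF T))) IMPLIES ((R IMPLIES U) AND P))) XOR U) AND (Q IMPLIES R)) IMPLIES ((P XOR S) IMPLIES R) = false IMPLIES false = true
((U XOR (P IFF T)) IMPLIES P) IMPLIES ((NOT (NOT (Q IFF ((S XOR (T IFF (S IFF T))) IMPLIES ((R IMPLIES U) AND P))) XOR U) AND (Q IMPLIES R)) IMPLIES ((P XOR S) IMPLIES R)) = true IMPLIES true = true

true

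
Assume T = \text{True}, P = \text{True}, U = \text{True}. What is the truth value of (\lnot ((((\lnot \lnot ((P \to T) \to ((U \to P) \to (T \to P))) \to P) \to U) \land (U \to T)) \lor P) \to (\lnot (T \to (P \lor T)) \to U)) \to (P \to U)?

P \to T = \text{True} \to \text{True} = \text{True}
U \to P = \text{True} \to \text{True} = \text{True}
T \to P = \text{True} \to \text{True} = \text{True}
(U \to P) \to (T \to P) = \text{True} \to \text{True} = \text{True}
(P \to T) \to ((U \to P) \to (T \to P)) = \text{True} \to \text{True} = \text{True}
\lnot ((P \to T) \to ((U \to P) \to (T \to P))) = \lnot \text{True} = \text{False}
\lnot \lnot ((P \to T) \to ((U \to P) \to (T \to P))) = \lnot \text{False} = \text{True}
\lnot \lnot ((P \to T) \to ((U \to P) \to (T \to P))) \to P = \text{True} \to \text{True} = \text{True}
(\lnot \lnot ((P \to T) \to ((U \to P) \to (T \to P))) \to P) \to U = \text{True} \to \text{True} = \text{True}
U \to T = \text{True} \to \text{True} = \text{True}
((\lnot \lnot ((P \to T) \to ((U \to P) \to (T \to P))) \to P) \to U) \land (U \to T) = \text{True} \land \text{True} = \text{True}
(((\lnot \lnot ((P \to T) \to ((U \to P) \to (T \to P))) \to P) \to U) \land (U \to T)) \lor P = \text{True} \lor \text{True} = \text{True}
\lnot ((((\lnot \lnot ((P \to T) \to ((U \to P) \to (T \to P))) \to P) \to U) \land (U \to T)) \lor P) = \lnot \text{True} = \text{False}
P \lor T = \text{True} \lor \text{True} = \text{True}
T \to (P \lor T) = \text{True} \to \text{True} = \text{True}
\lnot (T \to (P \lor T)) = \lnot \text{True} = \text{False}
\lnot (T \to (P \lor T)) \to U = \text{False} \to \text{True} = \text{True}
\lnot ((((\lnot \lnot ((P \to T) \to ((U \to P) \to (T \to P))) \to P) \to U) \land (U \to T)) \lor P) \to (\lnot (T \to (P \lor T)) \to U) = \text{False} \to \text{True} = \text{True}
P \to U = \text{True} \to \text{True} = \text{True}
(\lnot ((((\lnot \lnot ((P \to T) \to ((U \to P) \to (T \to P))) \to P) \to U) \land (U \to T)) \lor P) \to (\lnot (T \to (P \lor T)) \to U)) \to (P \to U) = \text{True} \to \text{True} = \text{True}

\text{True}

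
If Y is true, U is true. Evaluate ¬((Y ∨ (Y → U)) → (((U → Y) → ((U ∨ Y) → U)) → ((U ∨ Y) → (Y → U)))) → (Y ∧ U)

True

Y → U = True → True = True
Y ∨ (Y → U) = True ∨ True = True
U → Y = True → True = True
U ∨ Y = True ∨ True = True
(U ∨ Y) → U = True → True = True
(U → Y) → ((U ∨ Y) → U) = True → True = True
U ∨ Y = True ∨ True = True
Y → U = True → True = True
(U ∨ Y) → (Y → U) = True → True = True
((U → Y) → ((U ∨ Y) → U)) → ((U ∨ Y) → (Y → U)) = True → True = True
(Y ∨ (Y → U)) → (((U → Y) → ((U ∨ Y) → U)) → ((U ∨ Y) → (Y → U))) = True → True = True
¬((Y ∨ (Y → U)) → (((U → Y) → ((U ∨ Y) → U)) → ((U ∨ Y) → (Y → U)))) = ¬True = False
Y ∧ U = True ∧ True = True
¬((Y ∨ (Y → U)) → (((U → Y) → ((U ∨ Y) → U)) → ((U ∨ Y) → (Y → U)))) → (Y ∧ U) = False → True = True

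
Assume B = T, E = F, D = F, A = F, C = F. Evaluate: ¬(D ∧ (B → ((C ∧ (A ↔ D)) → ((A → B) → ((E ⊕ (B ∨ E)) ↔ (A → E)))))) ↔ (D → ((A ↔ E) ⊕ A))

Substituting B=T, E=F, D=F, A=F, C=F:
A ↔ D = F ↔ F = T
C ∧ (A ↔ D) = F ∧ T = F
A → B = F → T = T
B ∨ E = T ∨ F = T
E ⊕ (B ∨ E) = F ⊕ T = T
A → E = F → F = T
(E ⊕ (B ∨ E)) ↔ (A → E) = T ↔ T = T
(A → B) → ((E ⊕ (B ∨ E)) ↔ (A → E)) = T → T = T
(C ∧ (A ↔ D)) → ((A → B) → ((E ⊕ (B ∨ E)) ↔ (A → E))) = F → T = T
B → ((C ∧ (A ↔ D)) → ((A → B) → ((E ⊕ (B ∨ E)) ↔ (A → E)))) = T → T = T
D ∧ (B → ((C ∧ (A ↔ D)) → ((A → B) → ((E ⊕ (B ∨ E)) ↔ (A → E))))) = F ∧ T = F
¬(D ∧ (B → ((C ∧ (A ↔ D)) → ((A → B) → ((E ⊕ (B ∨ E)) ↔ (A → E)))))) = ¬F = T
A ↔ E = F ↔ F = T
(A ↔ E) ⊕ A = T ⊕ F = T
D → ((A ↔ E) ⊕ A) = F → T = T
¬(D ∧ (B → ((C ∧ (A ↔ D)) → ((A → B) → ((E ⊕ (B ∨ E)) ↔ (A → E)))))) ↔ (D → ((A ↔ E) ⊕ A)) = T ↔ T = T

T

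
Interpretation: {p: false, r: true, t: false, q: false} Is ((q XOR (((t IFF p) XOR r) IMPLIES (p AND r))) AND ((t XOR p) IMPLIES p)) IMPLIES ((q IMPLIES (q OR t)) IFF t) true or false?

t IFF p = false IFF false = true
(t IFF p) XOR r = true XOR true = false
p AND r = false AND true = false
((t IFF p) XOR r) IMPLIES (p AND r) = false IMPLIES false = true
q XOR (((t IFF p) XOR r) IMPLIES (p AND r)) = false XOR true = true
t XOR p = false XOR false = false
(t XOR p) IMPLIES p = false IMPLIES false = true
(q XOR (((t IFF p) XOR r) IMPLIES (p AND r))) AND ((t XOR p) IMPLIES p) = true AND true = true
q OR t = false OR false = false
q IMPLIES (q OR t) = false IMPLIES false = true
(q IMPLIES (q OR t)) IFF t = true IFF false = false
((q XOR (((t IFF p) XOR r) IMPLIES (p AND r))) AND ((t XOR p) IMPLIES p)) IMPLIES ((q IMPLIES (q OR t)) IFF t) = true IMPLIES false = false

false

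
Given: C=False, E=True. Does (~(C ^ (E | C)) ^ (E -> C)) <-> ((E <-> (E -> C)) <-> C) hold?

Substituting C=False, E=True:
E | C = True | False = True
C ^ (E | C) = False ^ True = True
~(C ^ (E | C)) = ~True = False
E -> C = True -> False = False
~(C ^ (E | C)) ^ (E -> C) = False ^ False = False
E -> C = True -> False = False
E <-> (E -> C) = True <-> False = False
(E <-> (E -> C)) <-> C = False <-> False = True
(~(C ^ (E | C)) ^ (E -> C)) <-> ((E <-> (E -> C)) <-> C) = False <-> True = False

False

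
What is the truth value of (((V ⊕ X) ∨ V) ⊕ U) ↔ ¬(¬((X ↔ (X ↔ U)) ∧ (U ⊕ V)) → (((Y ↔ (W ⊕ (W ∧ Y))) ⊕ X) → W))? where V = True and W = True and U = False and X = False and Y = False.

V ⊕ X = True ⊕ False = True
(V ⊕ X) ∨ V = True ∨ True = True
((V ⊕ X) ∨ V) ⊕ U = True ⊕ False = True
X ↔ U = False ↔ False = True
X ↔ (X ↔ U) = False ↔ True = False
U ⊕ V = False ⊕ True = True
(X ↔ (X ↔ U)) ∧ (U ⊕ V) = False ∧ True = False
¬((X ↔ (X ↔ U)) ∧ (U ⊕ V)) = ¬False = True
W ∧ Y = True ∧ False = False
W ⊕ (W ∧ Y) = True ⊕ False = True
Y ↔ (W ⊕ (W ∧ Y)) = False ↔ True = False
(Y ↔ (W ⊕ (W ∧ Y))) ⊕ X = False ⊕ False = False
((Y ↔ (W ⊕ (W ∧ Y))) ⊕ X) → W = False → True = True
¬((X ↔ (X ↔ U)) ∧ (U ⊕ V)) → (((Y ↔ (W ⊕ (W ∧ Y))) ⊕ X) → W) = True → True = True
¬(¬((X ↔ (X ↔ U)) ∧ (U ⊕ V)) → (((Y ↔ (W ⊕ (W ∧ Y))) ⊕ X) → W)) = ¬True = False
(((V ⊕ X) ∨ V) ⊕ U) ↔ ¬(¬((X ↔ (X ↔ U)) ∧ (U ⊕ V)) → (((Y ↔ (W ⊕ (W ∧ Y))) ⊕ X) → W)) = True ↔ False = False

False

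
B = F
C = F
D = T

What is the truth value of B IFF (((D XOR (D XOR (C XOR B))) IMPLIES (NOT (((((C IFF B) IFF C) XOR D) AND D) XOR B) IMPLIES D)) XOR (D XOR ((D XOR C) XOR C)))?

C XOR B = F XOR F = F
D XOR (C XOR B) = T XOR F = T
D XOR (D XOR (C XOR B)) = T XOR T = F
C IFF B = F IFF F = T
(C IFF B) IFF C = T IFF F = F
((C IFF B) IFF C) XOR D = F XOR T = T
(((C IFF B) IFF C) XOR D) AND D = T AND T = T
((((C IFF B) IFF C) XOR D) AND D) XOR B = T XOR F = T
NOT (((((C IFF B) IFF C) XOR D) AND D) XOR B) = NOT T = F
NOT (((((C IFF B) IFF C) XOR D) AND D) XOR B) IMPLIES D = F IMPLIES T = T
(D XOR (D XOR (C XOR B))) IMPLIES (NOT (((((C IFF B) IFF C) XOR D) AND D) XOR B) IMPLIES D) = F IMPLIES T = T
D XOR C = T XOR F = T
(D XOR C) XOR C = T XOR F = T
D XOR ((D XOR C) XOR C) = T XOR T = F
((D XOR (D XOR (C XOR B))) IMPLIES (NOT (((((C IFF B) IFF C) XOR D) AND D) XOR B) IMPLIES D)) XOR (D XOR ((D XOR C) XOR C)) = T XOR F = T
B IFF (((D XOR (D XOR (C XOR B))) IMPLIES (NOT (((((C IFF B) IFF C) XOR D) AND D) XOR B) IMPLIES D)) XOR (D XOR ((D XOR C) XOR C))) = F IFF T = F

F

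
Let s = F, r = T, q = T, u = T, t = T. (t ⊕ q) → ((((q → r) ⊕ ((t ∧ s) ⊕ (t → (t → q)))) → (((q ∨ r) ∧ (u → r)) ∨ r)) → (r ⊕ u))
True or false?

T

t ⊕ q = T ⊕ T = F
q → r = T → T = T
t ∧ s = T ∧ F = F
t → q = T → T = T
t → (t → q) = T → T = T
(t ∧ s) ⊕ (t → (t → q)) = F ⊕ T = T
(q → r) ⊕ ((t ∧ s) ⊕ (t → (t → q))) = T ⊕ T = F
q ∨ r = T ∨ T = T
u → r = T → T = T
(q ∨ r) ∧ (u → r) = T ∧ T = T
((q ∨ r) ∧ (u → r)) ∨ r = T ∨ T = T
((q → r) ⊕ ((t ∧ s) ⊕ (t → (t → q)))) → (((q ∨ r) ∧ (u → r)) ∨ r) = F → T = T
r ⊕ u = T ⊕ T = F
(((q → r) ⊕ ((t ∧ s) ⊕ (t → (t → q)))) → (((q ∨ r) ∧ (u → r)) ∨ r)) → (r ⊕ u) = T → F = F
(t ⊕ q) → ((((q → r) ⊕ ((t ∧ s) ⊕ (t → (t → q)))) → (((q ∨ r) ∧ (u → r)) ∨ r)) → (r ⊕ u)) = F → F = T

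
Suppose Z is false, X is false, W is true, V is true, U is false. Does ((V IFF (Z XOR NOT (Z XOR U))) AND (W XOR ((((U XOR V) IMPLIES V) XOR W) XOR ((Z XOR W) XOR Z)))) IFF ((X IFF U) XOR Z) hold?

Z XOR U = F XOR F = F
NOT (Z XOR U) = NOT F = T
Z XOR NOT (Z XOR U) = F XOR T = T
V IFF (Z XOR NOT (Z XOR U)) = T IFF T = T
U XOR V = F XOR T = T
(U XOR V) IMPLIES V = T IMPLIES T = T
((U XOR V) IMPLIES V) XOR W = T XOR T = F
Z XOR W = F XOR T = T
(Z XOR W) XOR Z = T XOR F = T
(((U XOR V) IMPLIES V) XOR W) XOR ((Z XOR W) XOR Z) = F XOR T = T
W XOR ((((U XOR V) IMPLIES V) XOR W) XOR ((Z XOR W) XOR Z)) = T XOR T = F
(V IFF (Z XOR NOT (Z XOR U))) AND (W XOR ((((U XOR V) IMPLIES V) XOR W) XOR ((Z XOR W) XOR Z))) = T AND F = F
X IFF U = F IFF F = T
(X IFF U) XOR Z = T XOR F = T
((V IFF (Z XOR NOT (Z XOR U))) AND (W XOR ((((U XOR V) IMPLIES V) XOR W) XOR ((Z XOR W) XOR Z)))) IFF ((X IFF U) XOR Z) = F IFF T = F

F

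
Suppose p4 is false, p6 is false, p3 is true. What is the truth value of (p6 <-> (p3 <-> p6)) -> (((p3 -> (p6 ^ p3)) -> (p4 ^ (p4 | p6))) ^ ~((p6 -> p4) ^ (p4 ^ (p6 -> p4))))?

p3 <-> p6 = T <-> F = F
p6 <-> (p3 <-> p6) = F <-> F = T
p6 ^ p3 = F ^ T = T
p3 -> (p6 ^ p3) = T -> T = T
p4 | p6 = F | F = F
p4 ^ (p4 | p6) = F ^ F = F
(p3 -> (p6 ^ p3)) -> (p4 ^ (p4 | p6)) = T -> F = F
p6 -> p4 = F -> F = T
p6 -> p4 = F -> F = T
p4 ^ (p6 -> p4) = F ^ T = T
(p6 -> p4) ^ (p4 ^ (p6 -> p4)) = T ^ T = F
~((p6 -> p4) ^ (p4 ^ (p6 -> p4))) = ~F = T
((p3 -> (p6 ^ p3)) -> (p4 ^ (p4 | p6))) ^ ~((p6 -> p4) ^ (p4 ^ (p6 -> p4))) = F ^ T = T
(p6 <-> (p3 <-> p6)) -> (((p3 -> (p6 ^ p3)) -> (p4 ^ (p4 | p6))) ^ ~((p6 -> p4) ^ (p4 ^ (p6 -> p4)))) = T -> T = T

T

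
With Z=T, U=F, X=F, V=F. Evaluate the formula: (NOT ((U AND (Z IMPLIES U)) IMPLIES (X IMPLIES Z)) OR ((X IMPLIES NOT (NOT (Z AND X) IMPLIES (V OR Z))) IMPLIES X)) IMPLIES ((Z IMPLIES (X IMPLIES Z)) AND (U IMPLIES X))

Z IMPLIES U = T IMPLIES F = F
U AND (Z IMPLIES U) = F AND F = F
X IMPLIES Z = F IMPLIES T = T
(U AND (Z IMPLIES U)) IMPLIES (X IMPLIES Z) = F IMPLIES T = T
NOT ((U AND (Z IMPLIES U)) IMPLIES (X IMPLIES Z)) = NOT T = F
Z AND X = T AND F = F
NOT (Z AND X) = NOT F = T
V OR Z = F OR T = T
NOT (Z AND X) IMPLIES (V OR Z) = T IMPLIES T = T
NOT (NOT (Z AND X) IMPLIES (V OR Z)) = NOT T = F
X IMPLIES NOT (NOT (Z AND X) IMPLIES (V OR Z)) = F IMPLIES F = T
(X IMPLIES NOT (NOT (Z AND X) IMPLIES (V OR Z))) IMPLIES X = T IMPLIES F = F
NOT ((U AND (Z IMPLIES U)) IMPLIES (X IMPLIES Z)) OR ((X IMPLIES NOT (NOT (Z AND X) IMPLIES (V OR Z))) IMPLIES X) = F OR F = F
X IMPLIES Z = F IMPLIES T = T
Z IMPLIES (X IMPLIES Z) = T IMPLIES T = T
U IMPLIES X = F IMPLIES F = T
(Z IMPLIES (X IMPLIES Z)) AND (U IMPLIES X) = T AND T = T
(NOT ((U AND (Z IMPLIES U)) IMPLIES (X IMPLIES Z)) OR ((X IMPLIES NOT (NOT (Z AND X) IMPLIES (V OR Z))) IMPLIES X)) IMPLIES ((Z IMPLIES (X IMPLIES Z)) AND (U IMPLIES X)) = F IMPLIES T = T

T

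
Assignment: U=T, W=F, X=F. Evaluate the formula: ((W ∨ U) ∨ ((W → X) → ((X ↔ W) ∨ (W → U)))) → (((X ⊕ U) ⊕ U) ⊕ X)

Substituting U=T, W=F, X=F:
W ∨ U = F ∨ T = T
W → X = F → F = T
X ↔ W = F ↔ F = T
W → U = F → T = T
(X ↔ W) ∨ (W → U) = T ∨ T = T
(W → X) → ((X ↔ W) ∨ (W → U)) = T → T = T
(W ∨ U) ∨ ((W → X) → ((X ↔ W) ∨ (W → U))) = T ∨ T = T
X ⊕ U = F ⊕ T = T
(X ⊕ U) ⊕ U = T ⊕ T = F
((X ⊕ U) ⊕ U) ⊕ X = F ⊕ F = F
((W ∨ U) ∨ ((W → X) → ((X ↔ W) ∨ (W → U)))) → (((X ⊕ U) ⊕ U) ⊕ X) = T → F = F

F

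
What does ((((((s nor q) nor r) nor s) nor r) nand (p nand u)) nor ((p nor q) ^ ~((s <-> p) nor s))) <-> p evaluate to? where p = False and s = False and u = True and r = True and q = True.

True

Substituting p=False, s=False, u=True, r=True, q=True:
s nor q = False nor True = False
(s nor q) nor r = False nor True = False
((s nor q) nor r) nor s = False nor False = True
(((s nor q) nor r) nor s) nor r = True nor True = False
p nand u = False nand True = True
((((s nor q) nor r) nor s) nor r) nand (p nand u) = False nand True = True
p nor q = False nor True = False
s <-> p = False <-> False = True
(s <-> p) nor s = True nor False = False
~((s <-> p) nor s) = ~False = True
(p nor q) ^ ~((s <-> p) nor s) = False ^ True = True
(((((s nor q) nor r) nor s) nor r) nand (p nand u)) nor ((p nor q) ^ ~((s <-> p) nor s)) = True nor True = False
((((((s nor q) nor r) nor s) nor r) nand (p nand u)) nor ((p nor q) ^ ~((s <-> p) nor s))) <-> p = False <-> False = True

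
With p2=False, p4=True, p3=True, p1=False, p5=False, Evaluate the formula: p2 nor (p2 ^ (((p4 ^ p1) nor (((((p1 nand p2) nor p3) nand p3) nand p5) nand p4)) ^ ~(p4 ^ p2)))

Substituting p2=False, p4=True, p3=True, p1=False, p5=False:
p4 ^ p1 = True ^ False = True
p1 nand p2 = False nand False = True
(p1 nand p2) nor p3 = True nor True = False
((p1 nand p2) nor p3) nand p3 = False nand True = True
(((p1 nand p2) nor p3) nand p3) nand p5 = True nand False = True
((((p1 nand p2) nor p3) nand p3) nand p5) nand p4 = True nand True = False
(p4 ^ p1) nor (((((p1 nand p2) nor p3) nand p3) nand p5) nand p4) = True nor False = False
p4 ^ p2 = True ^ False = True
~(p4 ^ p2) = ~True = False
((p4 ^ p1) nor (((((p1 nand p2) nor p3) nand p3) nand p5) nand p4)) ^ ~(p4 ^ p2) = False ^ False = False
p2 ^ (((p4 ^ p1) nor (((((p1 nand p2) nor p3) nand p3) nand p5) nand p4)) ^ ~(p4 ^ p2)) = False ^ False = False
p2 nor (p2 ^ (((p4 ^ p1) nor (((((p1 nand p2) nor p3) nand p3) nand p5) nand p4)) ^ ~(p4 ^ p2))) = False nor False = True

True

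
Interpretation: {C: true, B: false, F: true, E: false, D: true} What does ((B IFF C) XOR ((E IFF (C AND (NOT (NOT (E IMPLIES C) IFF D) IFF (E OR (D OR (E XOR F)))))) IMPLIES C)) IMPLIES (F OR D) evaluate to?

true

B IFF C = false IFF true = false
E IMPLIES C = false IMPLIES true = true
NOT (E IMPLIES C) = NOT true = false
NOT (E IMPLIES C) IFF D = false IFF true = false
NOT (NOT (E IMPLIES C) IFF D) = NOT false = true
E XOR F = false XOR true = true
D OR (E XOR F) = true OR true = true
E OR (D OR (E XOR F)) = false OR true = true
NOT (NOT (E IMPLIES C) IFF D) IFF (E OR (D OR (E XOR F))) = true IFF true = true
C AND (NOT (NOT (E IMPLIES C) IFF D) IFF (E OR (D OR (E XOR F)))) = true AND true = true
E IFF (C AND (NOT (NOT (E IMPLIES C) IFF D) IFF (E OR (D OR (E XOR F))))) = false IFF true = false
(E IFF (C AND (NOT (NOT (E IMPLIES C) IFF D) IFF (E OR (D OR (E XOR F)))))) IMPLIES C = false IMPLIES true = true
(B IFF C) XOR ((E IFF (C AND (NOT (NOT (E IMPLIES C) IFF D) IFF (E OR (D OR (E XOR F)))))) IMPLIES C) = false XOR true = true
F OR D = true OR true = true
((B IFF C) XOR ((E IFF (C AND (NOT (NOT (E IMPLIES C) IFF D) IFF (E OR (D OR (E XOR F)))))) IMPLIES C)) IMPLIES (F OR D) = true IMPLIES true = true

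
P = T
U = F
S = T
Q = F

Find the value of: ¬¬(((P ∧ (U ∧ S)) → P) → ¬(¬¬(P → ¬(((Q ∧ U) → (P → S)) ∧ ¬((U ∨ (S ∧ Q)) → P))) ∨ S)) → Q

Substituting P=T, U=F, S=T, Q=F:
U ∧ S = F ∧ T = F
P ∧ (U ∧ S) = T ∧ F = F
(P ∧ (U ∧ S)) → P = F → T = T
Q ∧ U = F ∧ F = F
P → S = T → T = T
(Q ∧ U) → (P → S) = F → T = T
S ∧ Q = T ∧ F = F
U ∨ (S ∧ Q) = F ∨ F = F
(U ∨ (S ∧ Q)) → P = F → T = T
¬((U ∨ (S ∧ Q)) → P) = ¬T = F
((Q ∧ U) → (P → S)) ∧ ¬((U ∨ (S ∧ Q)) → P) = T ∧ F = F
¬(((Q ∧ U) → (P → S)) ∧ ¬((U ∨ (S ∧ Q)) → P)) = ¬F = T
P → ¬(((Q ∧ U) → (P → S)) ∧ ¬((U ∨ (S ∧ Q)) → P)) = T → T = T
¬(P → ¬(((Q ∧ U) → (P → S)) ∧ ¬((U ∨ (S ∧ Q)) → P))) = ¬T = F
¬¬(P → ¬(((Q ∧ U) → (P → S)) ∧ ¬((U ∨ (S ∧ Q)) → P))) = ¬F = T
¬¬(P → ¬(((Q ∧ U) → (P → S)) ∧ ¬((U ∨ (S ∧ Q)) → P))) ∨ S = T ∨ T = T
¬(¬¬(P → ¬(((Q ∧ U) → (P → S)) ∧ ¬((U ∨ (S ∧ Q)) → P))) ∨ S) = ¬T = F
((P ∧ (U ∧ S)) → P) → ¬(¬¬(P → ¬(((Q ∧ U) → (P → S)) ∧ ¬((U ∨ (S ∧ Q)) → P))) ∨ S) = T → F = F
¬(((P ∧ (U ∧ S)) → P) → ¬(¬¬(P → ¬(((Q ∧ U) → (P → S)) ∧ ¬((U ∨ (S ∧ Q)) → P))) ∨ S)) = ¬F = T
¬¬(((P ∧ (U ∧ S)) → P) → ¬(¬¬(P → ¬(((Q ∧ U) → (P → S)) ∧ ¬((U ∨ (S ∧ Q)) → P))) ∨ S)) = ¬T = F
¬¬(((P ∧ (U ∧ S)) → P) → ¬(¬¬(P → ¬(((Q ∧ U) → (P → S)) ∧ ¬((U ∨ (S ∧ Q)) → P))) ∨ S)) → Q = F → F = T

T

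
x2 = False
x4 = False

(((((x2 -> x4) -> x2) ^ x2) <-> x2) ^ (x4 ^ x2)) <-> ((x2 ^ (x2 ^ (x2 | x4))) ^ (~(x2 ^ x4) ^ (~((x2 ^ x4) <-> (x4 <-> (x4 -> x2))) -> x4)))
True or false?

x2 -> x4 = False -> False = True
(x2 -> x4) -> x2 = True -> False = False
((x2 -> x4) -> x2) ^ x2 = False ^ False = False
(((x2 -> x4) -> x2) ^ x2) <-> x2 = False <-> False = True
x4 ^ x2 = False ^ False = False
((((x2 -> x4) -> x2) ^ x2) <-> x2) ^ (x4 ^ x2) = True ^ False = True
x2 | x4 = False | False = False
x2 ^ (x2 | x4) = False ^ False = False
x2 ^ (x2 ^ (x2 | x4)) = False ^ False = False
x2 ^ x4 = False ^ False = False
~(x2 ^ x4) = ~False = True
x2 ^ x4 = False ^ False = False
x4 -> x2 = False -> False = True
x4 <-> (x4 -> x2) = False <-> True = False
(x2 ^ x4) <-> (x4 <-> (x4 -> x2)) = False <-> False = True
~((x2 ^ x4) <-> (x4 <-> (x4 -> x2))) = ~True = False
~((x2 ^ x4) <-> (x4 <-> (x4 -> x2))) -> x4 = False -> False = True
~(x2 ^ x4) ^ (~((x2 ^ x4) <-> (x4 <-> (x4 -> x2))) -> x4) = True ^ True = False
(x2 ^ (x2 ^ (x2 | x4))) ^ (~(x2 ^ x4) ^ (~((x2 ^ x4) <-> (x4 <-> (x4 -> x2))) -> x4)) = False ^ False = False
(((((x2 -> x4) -> x2) ^ x2) <-> x2) ^ (x4 ^ x2)) <-> ((x2 ^ (x2 ^ (x2 | x4))) ^ (~(x2 ^ x4) ^ (~((x2 ^ x4) <-> (x4 <-> (x4 -> x2))) -> x4))) = True <-> False = False

False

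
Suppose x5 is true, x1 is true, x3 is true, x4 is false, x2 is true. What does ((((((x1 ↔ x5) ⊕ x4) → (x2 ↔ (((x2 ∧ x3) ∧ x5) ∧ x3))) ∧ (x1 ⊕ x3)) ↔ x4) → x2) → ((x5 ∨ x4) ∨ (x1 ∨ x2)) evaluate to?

x1 ↔ x5 = True ↔ True = True
(x1 ↔ x5) ⊕ x4 = True ⊕ False = True
x2 ∧ x3 = True ∧ True = True
(x2 ∧ x3) ∧ x5 = True ∧ True = True
((x2 ∧ x3) ∧ x5) ∧ x3 = True ∧ True = True
x2 ↔ (((x2 ∧ x3) ∧ x5) ∧ x3) = True ↔ True = True
((x1 ↔ x5) ⊕ x4) → (x2 ↔ (((x2 ∧ x3) ∧ x5) ∧ x3)) = True → True = True
x1 ⊕ x3 = True ⊕ True = False
(((x1 ↔ x5) ⊕ x4) → (x2 ↔ (((x2 ∧ x3) ∧ x5) ∧ x3))) ∧ (x1 ⊕ x3) = True ∧ False = False
((((x1 ↔ x5) ⊕ x4) → (x2 ↔ (((x2 ∧ x3) ∧ x5) ∧ x3))) ∧ (x1 ⊕ x3)) ↔ x4 = False ↔ False = True
(((((x1 ↔ x5) ⊕ x4) → (x2 ↔ (((x2 ∧ x3) ∧ x5) ∧ x3))) ∧ (x1 ⊕ x3)) ↔ x4) → x2 = True → True = True
x5 ∨ x4 = True ∨ False = True
x1 ∨ x2 = True ∨ True = True
(x5 ∨ x4) ∨ (x1 ∨ x2) = True ∨ True = True
((((((x1 ↔ x5) ⊕ x4) → (x2 ↔ (((x2 ∧ x3) ∧ x5) ∧ x3))) ∧ (x1 ⊕ x3)) ↔ x4) → x2) → ((x5 ∨ x4) ∨ (x1 ∨ x2)) = True → True = True

True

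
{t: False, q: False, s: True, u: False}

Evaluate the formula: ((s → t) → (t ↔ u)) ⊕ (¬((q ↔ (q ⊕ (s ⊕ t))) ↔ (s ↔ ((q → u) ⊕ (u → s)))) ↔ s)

Substituting t=False, q=False, s=True, u=False:
s → t = True → False = False
t ↔ u = False ↔ False = True
(s → t) → (t ↔ u) = False → True = True
s ⊕ t = True ⊕ False = True
q ⊕ (s ⊕ t) = False ⊕ True = True
q ↔ (q ⊕ (s ⊕ t)) = False ↔ True = False
q → u = False → False = True
u → s = False → True = True
(q → u) ⊕ (u → s) = True ⊕ True = False
s ↔ ((q → u) ⊕ (u → s)) = True ↔ False = False
(q ↔ (q ⊕ (s ⊕ t))) ↔ (s ↔ ((q → u) ⊕ (u → s))) = False ↔ False = True
¬((q ↔ (q ⊕ (s ⊕ t))) ↔ (s ↔ ((q → u) ⊕ (u → s)))) = ¬True = False
¬((q ↔ (q ⊕ (s ⊕ t))) ↔ (s ↔ ((q → u) ⊕ (u → s)))) ↔ s = False ↔ True = False
((s → t) → (t ↔ u)) ⊕ (¬((q ↔ (q ⊕ (s ⊕ t))) ↔ (s ↔ ((q → u) ⊕ (u → s)))) ↔ s) = True ⊕ False = True

True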